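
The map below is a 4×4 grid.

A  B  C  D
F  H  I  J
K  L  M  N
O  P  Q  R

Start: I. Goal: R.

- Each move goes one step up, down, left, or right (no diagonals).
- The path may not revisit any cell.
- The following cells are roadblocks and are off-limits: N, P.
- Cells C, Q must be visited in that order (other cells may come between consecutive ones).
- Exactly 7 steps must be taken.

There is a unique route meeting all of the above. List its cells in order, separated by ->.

The waypoints must appear in the order C, Q, with no cell reused.
Route from I: up 1 to C, left 1 to B, down 2 to L, right 1 to M, down 1 to Q, right 1 to R — 7 moves in all.
Check: order respected (C at step 1, Q at step 6); 7 moves as required.

I -> C -> B -> H -> L -> M -> Q -> R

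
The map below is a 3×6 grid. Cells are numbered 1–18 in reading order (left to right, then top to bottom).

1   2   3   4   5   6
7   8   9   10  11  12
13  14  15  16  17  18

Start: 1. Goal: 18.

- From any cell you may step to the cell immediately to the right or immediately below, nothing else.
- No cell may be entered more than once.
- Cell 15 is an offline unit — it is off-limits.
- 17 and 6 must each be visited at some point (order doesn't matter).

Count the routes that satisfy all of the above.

A right/down-only route from 1 to 18 makes exactly 2 down-moves and 5 right-moves in some order.
With no other constraints that would be C(7,2) = 21 routes.
17 is below but to the left of 6: going 6 → 17 would need a leftward move and 17 → 6 an upward move, so no right/down-only route can visit both required cells.
No route satisfies every constraint, so the count is 0.

0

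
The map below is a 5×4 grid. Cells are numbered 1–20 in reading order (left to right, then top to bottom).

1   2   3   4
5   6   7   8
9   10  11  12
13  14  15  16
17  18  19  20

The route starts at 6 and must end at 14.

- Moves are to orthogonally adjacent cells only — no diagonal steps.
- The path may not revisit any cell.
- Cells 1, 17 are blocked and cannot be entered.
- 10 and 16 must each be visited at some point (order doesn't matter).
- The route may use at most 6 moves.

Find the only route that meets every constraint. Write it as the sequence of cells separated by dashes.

6 - 10 - 11 - 12 - 16 - 15 - 14

The budget equals the shortest possible length, so every move has to be on a shortest route through the required cells.
Route from 6: down to 10, 2× right (reaching 12), down to 16, 2× left (reaching 14) — 6 moves in all.
Check: all required cells visited; 6 ≤ 6 moves.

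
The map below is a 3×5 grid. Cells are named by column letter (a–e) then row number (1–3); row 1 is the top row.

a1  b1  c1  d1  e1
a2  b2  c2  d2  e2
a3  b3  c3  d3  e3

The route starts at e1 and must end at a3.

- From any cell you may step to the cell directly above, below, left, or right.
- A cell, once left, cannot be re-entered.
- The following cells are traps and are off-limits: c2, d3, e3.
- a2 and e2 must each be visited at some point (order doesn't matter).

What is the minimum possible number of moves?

8

Any route passes through a2 and e2 in some order between e1 and a3. Summing Manhattan distances along each leg and taking the cheapest ordering (e1 → e2 → a2 → a3) gives a lower bound of 1 + 4 + 1 = 6 moves.
That bound ignores the blocked cells. Measuring each leg by the fewest moves that actually steer around them (e1→e2: 1; e2→a2: 6; a2→a3: 1) raises the lower bound to 8.
A route of 8 moves exists: e1 → e2 → d2 → d1 → c1 → b1 → b2 → a2 → a3.
Since 8 matches that lower bound, it is optimal.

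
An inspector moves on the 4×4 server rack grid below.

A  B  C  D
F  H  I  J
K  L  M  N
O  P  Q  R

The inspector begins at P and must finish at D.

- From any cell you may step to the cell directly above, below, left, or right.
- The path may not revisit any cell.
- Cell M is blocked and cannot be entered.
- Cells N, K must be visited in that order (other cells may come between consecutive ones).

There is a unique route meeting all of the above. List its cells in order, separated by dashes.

The waypoints must appear in the order N, K, with no cell reused.
Route from P: right 2 to R, up 2 to J, left 2 to H, down 1 to L, left 1 to K, up 2 to A, right 3 to D — 13 moves in all.
Check: order respected (N at step 3, K at step 8).

P - Q - R - N - J - I - H - L - K - F - A - B - C - D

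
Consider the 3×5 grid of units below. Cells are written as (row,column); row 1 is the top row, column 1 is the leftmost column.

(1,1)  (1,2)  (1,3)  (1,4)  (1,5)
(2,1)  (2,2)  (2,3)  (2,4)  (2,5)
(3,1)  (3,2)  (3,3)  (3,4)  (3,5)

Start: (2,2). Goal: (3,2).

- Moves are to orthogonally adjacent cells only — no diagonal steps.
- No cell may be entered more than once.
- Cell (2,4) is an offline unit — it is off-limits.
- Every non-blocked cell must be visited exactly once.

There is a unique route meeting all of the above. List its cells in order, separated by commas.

(2,2), (2,3), (3,3), (3,4), (3,5), (2,5), (1,5), (1,4), (1,3), (1,2), (1,1), (2,1), (3,1), (3,2)

Need to visit all 14 open cells exactly once, starting at (2,2) and ending at (3,2).
Cell (3,5) has only two open neighbours ((2,5) and (3,4)), so the path must pass straight through it: one of those is the cell it's entered from and the other is where it exits.
Route from (2,2): right to (2,3), down to (3,3), 2× right (reaching (3,5)), 2× up (reaching (1,5)), 4× left (reaching (1,1)), 2× down (reaching (3,1)), right to (3,2) — 13 moves in all.
Check: all 14 open cells covered.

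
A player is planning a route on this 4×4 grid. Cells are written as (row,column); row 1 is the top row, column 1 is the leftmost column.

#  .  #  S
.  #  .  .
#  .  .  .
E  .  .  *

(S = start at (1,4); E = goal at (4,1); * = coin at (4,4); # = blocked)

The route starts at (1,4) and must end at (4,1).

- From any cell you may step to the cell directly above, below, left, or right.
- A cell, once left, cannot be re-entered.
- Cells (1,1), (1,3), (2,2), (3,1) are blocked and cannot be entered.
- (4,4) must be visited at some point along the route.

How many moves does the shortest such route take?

Any route passes through (4,4) somewhere between (1,4) and (4,1). Summing Manhattan distances along the two legs ((1,4) → (4,4) → (4,1)) gives a lower bound of 3 + 3 = 6 moves.
A route of 6 moves achieves this: (1,4) → (2,4) → (3,4) → (4,4) → (4,3) → (4,2) → (4,1).
Since 6 matches the lower bound, it is optimal.

6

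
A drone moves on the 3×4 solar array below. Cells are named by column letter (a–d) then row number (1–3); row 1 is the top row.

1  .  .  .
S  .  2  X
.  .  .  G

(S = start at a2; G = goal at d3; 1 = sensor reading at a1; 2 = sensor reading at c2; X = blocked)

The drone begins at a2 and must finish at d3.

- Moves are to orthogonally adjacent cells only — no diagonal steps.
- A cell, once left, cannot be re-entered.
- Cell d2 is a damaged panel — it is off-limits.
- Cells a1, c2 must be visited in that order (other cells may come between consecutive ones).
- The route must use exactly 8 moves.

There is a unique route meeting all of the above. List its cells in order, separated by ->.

The waypoints must appear in the order a1, c2, with no cell reused.
Route from a2: up to a1, 2× right (reaching c1), down to c2, left to b2, down to b3, 2× right (reaching d3) — 8 moves in all.
Check: order respected (1 at step 1, 2 at step 4); 8 moves as required.

a2 -> a1 -> b1 -> c1 -> c2 -> b2 -> b3 -> c3 -> d3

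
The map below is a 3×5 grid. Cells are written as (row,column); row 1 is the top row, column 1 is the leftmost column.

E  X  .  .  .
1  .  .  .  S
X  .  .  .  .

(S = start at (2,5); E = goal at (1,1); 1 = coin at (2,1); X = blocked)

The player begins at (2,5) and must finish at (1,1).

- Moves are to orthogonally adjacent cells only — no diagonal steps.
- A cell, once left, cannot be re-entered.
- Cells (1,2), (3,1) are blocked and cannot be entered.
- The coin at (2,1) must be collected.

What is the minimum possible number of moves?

Any route passes through (2,1) somewhere between (2,5) and (1,1). Summing Manhattan distances along the two legs ((2,5) → (2,1) → (1,1)) gives a lower bound of 4 + 1 = 5 moves.
A route of 5 moves achieves this: (2,5) → (2,4) → (2,3) → (2,2) → (2,1) → (1,1).
Since 5 matches the lower bound, it is optimal.

5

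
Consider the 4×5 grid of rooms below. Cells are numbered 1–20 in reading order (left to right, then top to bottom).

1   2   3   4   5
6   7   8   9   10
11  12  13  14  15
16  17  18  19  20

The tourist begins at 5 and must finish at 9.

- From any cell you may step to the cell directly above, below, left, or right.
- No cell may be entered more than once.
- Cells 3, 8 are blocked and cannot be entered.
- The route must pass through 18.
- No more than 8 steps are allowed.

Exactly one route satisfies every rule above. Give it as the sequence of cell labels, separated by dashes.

5 - 10 - 15 - 20 - 19 - 18 - 13 - 14 - 9

Any route must reach 18 and still end at 9 within 8 moves, so the order of the required stops is forced.
Route from 5: 3× down (reaching 20), 2× left (reaching 18), up to 13, right to 14, up to 9 — 8 moves in all.
Check: all required cells visited; 8 ≤ 8 moves.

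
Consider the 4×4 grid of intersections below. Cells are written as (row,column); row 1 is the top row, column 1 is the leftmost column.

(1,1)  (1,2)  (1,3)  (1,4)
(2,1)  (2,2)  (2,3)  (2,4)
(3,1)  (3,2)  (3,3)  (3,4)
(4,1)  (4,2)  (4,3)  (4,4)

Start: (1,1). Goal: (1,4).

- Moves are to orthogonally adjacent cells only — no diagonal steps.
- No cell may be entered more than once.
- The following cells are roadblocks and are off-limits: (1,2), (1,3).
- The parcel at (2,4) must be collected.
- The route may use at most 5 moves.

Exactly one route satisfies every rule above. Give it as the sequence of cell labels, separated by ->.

(1,1) -> (2,1) -> (2,2) -> (2,3) -> (2,4) -> (1,4)

Any route must reach (2,4) and still end at (1,4) within 5 moves, so the order of the required stops is forced.
Route from (1,1): down 1 to (2,1), right 3 to (2,4), up 1 to (1,4) — 5 moves in all.
Check: all required cells visited; 5 ≤ 5 moves.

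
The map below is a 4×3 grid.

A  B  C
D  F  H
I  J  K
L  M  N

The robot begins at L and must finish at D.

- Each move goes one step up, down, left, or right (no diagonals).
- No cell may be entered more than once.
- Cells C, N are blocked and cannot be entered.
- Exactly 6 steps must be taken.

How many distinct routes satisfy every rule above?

Need simple routes of exactly 6 moves from L to D (Manhattan distance 2, so 2 moves are spent on a detour and 2 undoing it).
Enumerating: L I J F B A D | L I J K H F D | L M J F B A D | L M J K H F D.
That gives 4 routes.

4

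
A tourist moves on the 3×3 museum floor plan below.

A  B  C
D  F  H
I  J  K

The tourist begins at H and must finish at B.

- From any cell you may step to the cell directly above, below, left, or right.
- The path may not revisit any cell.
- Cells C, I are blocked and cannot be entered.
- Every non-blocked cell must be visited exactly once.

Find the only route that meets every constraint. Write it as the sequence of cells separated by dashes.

Need to visit all 7 open cells exactly once, starting at H and ending at B.
Cell D has only two open neighbours (A and F), so the path must pass straight through it: one of those is the cell it's entered from and the other is where it exits.
Route from H: down to K, left to J, up to F, left to D, up to A, right to B — 6 moves in all.
Check: all 7 open cells covered.

H - K - J - F - D - A - B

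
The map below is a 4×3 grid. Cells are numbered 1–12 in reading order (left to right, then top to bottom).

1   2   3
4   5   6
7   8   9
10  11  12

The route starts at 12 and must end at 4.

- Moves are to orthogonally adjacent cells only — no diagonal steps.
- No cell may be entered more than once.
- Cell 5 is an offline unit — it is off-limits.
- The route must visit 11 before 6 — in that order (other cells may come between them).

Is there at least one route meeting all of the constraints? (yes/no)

yes

One route that works: 12 → 11 → 8 → 9 → 6 → 3 → 2 → 1 → 4.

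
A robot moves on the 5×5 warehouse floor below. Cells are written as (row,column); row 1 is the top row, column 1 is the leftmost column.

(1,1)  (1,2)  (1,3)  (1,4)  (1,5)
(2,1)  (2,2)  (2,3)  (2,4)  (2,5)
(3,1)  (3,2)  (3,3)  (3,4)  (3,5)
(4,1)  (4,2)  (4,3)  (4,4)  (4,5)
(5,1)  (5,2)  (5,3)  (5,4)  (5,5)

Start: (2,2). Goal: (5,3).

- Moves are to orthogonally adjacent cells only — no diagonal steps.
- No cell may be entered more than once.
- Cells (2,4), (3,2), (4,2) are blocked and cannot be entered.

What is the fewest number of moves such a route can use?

4

The Manhattan distance from (2,2) to (5,3) is |2−5| + |2−3| = 4, so at least 4 moves are needed.
A route of 4 moves achieves this: (2,2) → (2,3) → (3,3) → (4,3) → (5,3).
Since 4 matches the lower bound, it is optimal.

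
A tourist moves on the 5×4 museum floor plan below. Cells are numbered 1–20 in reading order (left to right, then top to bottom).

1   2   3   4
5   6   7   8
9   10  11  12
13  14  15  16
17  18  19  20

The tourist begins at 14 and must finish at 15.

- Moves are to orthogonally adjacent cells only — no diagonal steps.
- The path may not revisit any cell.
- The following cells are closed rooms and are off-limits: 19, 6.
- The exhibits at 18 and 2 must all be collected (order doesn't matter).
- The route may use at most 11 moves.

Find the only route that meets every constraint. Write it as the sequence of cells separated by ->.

Any route must reach 18 and 2 and still end at 15 within 11 moves, so the order of the required stops is forced.
Route from 14: down 1 to 18, left 1 to 17, up 4 to 1, right 2 to 3, down 3 to 15 — 11 moves in all.
Check: all required cells visited; 11 ≤ 11 moves.

14 -> 18 -> 17 -> 13 -> 9 -> 5 -> 1 -> 2 -> 3 -> 7 -> 11 -> 15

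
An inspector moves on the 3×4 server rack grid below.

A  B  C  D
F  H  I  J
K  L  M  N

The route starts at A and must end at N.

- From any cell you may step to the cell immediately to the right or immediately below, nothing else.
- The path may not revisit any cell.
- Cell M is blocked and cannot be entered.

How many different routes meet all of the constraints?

4

A right/down-only route from A to N makes exactly 2 down-moves and 3 right-moves in some order.
With no other constraints that would be C(5,2) = 10 routes.
Subtract routes through each blocked cell (inclusion–exclusion for overlaps): − through M: 6 → 4.
That gives 4 routes.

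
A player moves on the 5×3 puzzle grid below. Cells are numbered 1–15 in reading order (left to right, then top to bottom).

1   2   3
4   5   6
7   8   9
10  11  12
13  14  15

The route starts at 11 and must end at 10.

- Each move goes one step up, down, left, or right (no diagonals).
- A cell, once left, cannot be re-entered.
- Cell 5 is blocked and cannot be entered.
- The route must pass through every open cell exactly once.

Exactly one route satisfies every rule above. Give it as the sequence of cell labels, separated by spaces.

Need to visit all 14 open cells exactly once, starting at 11 and ending at 10.
Cell 15 has only two open neighbours (12 and 14), so the path must pass straight through it: one of those is the cell it's entered from and the other is where it exits.
Route from 11: up 1 to 8, left 1 to 7, up 2 to 1, right 2 to 3, down 4 to 15, left 2 to 13, up 1 to 10 — 13 moves in all.
Check: all 14 open cells covered.

11 8 7 4 1 2 3 6 9 12 15 14 13 10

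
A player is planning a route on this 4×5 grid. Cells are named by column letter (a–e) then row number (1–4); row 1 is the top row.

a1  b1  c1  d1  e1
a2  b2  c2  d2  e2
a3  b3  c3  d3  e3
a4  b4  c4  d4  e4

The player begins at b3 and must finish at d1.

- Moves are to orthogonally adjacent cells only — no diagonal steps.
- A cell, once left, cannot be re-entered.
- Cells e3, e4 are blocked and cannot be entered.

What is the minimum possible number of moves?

The Manhattan distance from b3 to d1 is |3−1| + |2−4| = 4, so at least 4 moves are needed.
A route of 4 moves achieves this: b3 → b2 → b1 → c1 → d1.
Since 4 matches the lower bound, it is optimal.

4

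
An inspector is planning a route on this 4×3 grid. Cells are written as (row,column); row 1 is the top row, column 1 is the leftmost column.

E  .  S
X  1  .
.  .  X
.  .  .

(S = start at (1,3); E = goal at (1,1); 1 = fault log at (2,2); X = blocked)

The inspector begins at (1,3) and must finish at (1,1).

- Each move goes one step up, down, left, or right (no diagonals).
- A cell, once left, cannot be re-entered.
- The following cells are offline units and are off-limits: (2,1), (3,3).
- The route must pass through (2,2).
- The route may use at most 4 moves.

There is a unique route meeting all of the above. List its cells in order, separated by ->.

The 4-move cap with required stops at (2,2) leaves no slack for detours.
Route from (1,3): down 1 to (2,3), left 1 to (2,2), up 1 to (1,2), left 1 to (1,1) — 4 moves in all.
Check: all required cells visited; 4 ≤ 4 moves.

(1,3) -> (2,3) -> (2,2) -> (1,2) -> (1,1)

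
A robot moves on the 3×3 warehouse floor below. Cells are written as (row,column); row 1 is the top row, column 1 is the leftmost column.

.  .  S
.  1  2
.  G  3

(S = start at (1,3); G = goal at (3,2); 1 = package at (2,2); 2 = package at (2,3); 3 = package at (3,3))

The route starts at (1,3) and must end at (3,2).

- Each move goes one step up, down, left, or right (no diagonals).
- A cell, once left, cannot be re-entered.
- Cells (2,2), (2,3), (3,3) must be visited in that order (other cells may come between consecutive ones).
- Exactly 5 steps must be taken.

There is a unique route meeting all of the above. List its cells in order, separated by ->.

The waypoints must appear in the order (2,2), (2,3), (3,3), with no cell reused.
Route from (1,3): left to (1,2), down to (2,2), right to (2,3), down to (3,3), left to (3,2) — 5 moves in all.
Check: order respected (1 at step 2, 2 at step 3, 3 at step 4); 5 moves as required.

(1,3) -> (1,2) -> (2,2) -> (2,3) -> (3,3) -> (3,2)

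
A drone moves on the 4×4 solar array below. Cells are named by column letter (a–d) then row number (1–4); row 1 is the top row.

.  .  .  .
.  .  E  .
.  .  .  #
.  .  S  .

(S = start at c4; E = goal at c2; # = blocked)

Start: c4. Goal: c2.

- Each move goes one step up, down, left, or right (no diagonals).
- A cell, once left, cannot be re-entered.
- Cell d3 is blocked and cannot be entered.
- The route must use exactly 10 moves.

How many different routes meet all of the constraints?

Need simple routes of exactly 10 moves from c4 to c2 (Manhattan distance 2, so 4 moves are spent on a detour and 4 undoing it).
Branch systematically from the start, pruning whenever the remaining move budget drops below the Manhattan distance to c2 or differs from it in parity. Grouping the completions by first move — via c3: 6; via b4: 8 (no valid completion starts via d4) — and summing: 6 + 8 = 14.
That gives 14 routes.

14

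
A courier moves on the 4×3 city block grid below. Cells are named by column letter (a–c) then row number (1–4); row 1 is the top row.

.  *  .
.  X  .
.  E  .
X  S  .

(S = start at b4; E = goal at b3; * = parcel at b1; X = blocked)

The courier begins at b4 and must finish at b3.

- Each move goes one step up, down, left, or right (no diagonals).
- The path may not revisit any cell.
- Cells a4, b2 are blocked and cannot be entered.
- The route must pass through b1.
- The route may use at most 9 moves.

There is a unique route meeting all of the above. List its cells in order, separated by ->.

Any route must reach b1 and still end at b3 within 9 moves, so the order of the required stops is forced.
Route from b4: right 1 to c4, up 3 to c1, left 2 to a1, down 2 to a3, right 1 to b3 — 9 moves in all.
Check: all required cells visited; 9 ≤ 9 moves.

b4 -> c4 -> c3 -> c2 -> c1 -> b1 -> a1 -> a2 -> a3 -> b3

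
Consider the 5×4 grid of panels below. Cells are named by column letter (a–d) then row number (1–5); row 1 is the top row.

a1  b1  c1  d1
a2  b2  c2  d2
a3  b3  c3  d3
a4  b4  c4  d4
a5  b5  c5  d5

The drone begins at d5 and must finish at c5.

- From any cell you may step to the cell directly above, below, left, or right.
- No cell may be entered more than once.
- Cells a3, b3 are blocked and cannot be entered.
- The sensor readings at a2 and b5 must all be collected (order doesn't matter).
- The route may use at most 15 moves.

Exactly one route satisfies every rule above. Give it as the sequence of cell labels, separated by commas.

d5, d4, d3, d2, d1, c1, b1, a1, a2, b2, c2, c3, c4, b4, b5, c5

The 15-move cap with required stops at a2, b5 leaves no slack for detours.
Route from d5: 4× up (reaching d1), 3× left (reaching a1), down to a2, 2× right (reaching c2), 2× down (reaching c4), left to b4, down to b5, right to c5 — 15 moves in all.
Check: all required cells visited; 15 ≤ 15 moves.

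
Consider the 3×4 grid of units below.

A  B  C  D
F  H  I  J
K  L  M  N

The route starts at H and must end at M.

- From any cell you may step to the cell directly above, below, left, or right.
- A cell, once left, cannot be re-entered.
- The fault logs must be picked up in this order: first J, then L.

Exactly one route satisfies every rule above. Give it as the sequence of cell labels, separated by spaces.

H I J D C B A F K L M

The waypoints must appear in the order J, L, with no cell reused.
Route from H: right 2 to J, up 1 to D, left 3 to A, down 2 to K, right 2 to M — 10 moves in all.
Check: order respected (J at step 2, L at step 9).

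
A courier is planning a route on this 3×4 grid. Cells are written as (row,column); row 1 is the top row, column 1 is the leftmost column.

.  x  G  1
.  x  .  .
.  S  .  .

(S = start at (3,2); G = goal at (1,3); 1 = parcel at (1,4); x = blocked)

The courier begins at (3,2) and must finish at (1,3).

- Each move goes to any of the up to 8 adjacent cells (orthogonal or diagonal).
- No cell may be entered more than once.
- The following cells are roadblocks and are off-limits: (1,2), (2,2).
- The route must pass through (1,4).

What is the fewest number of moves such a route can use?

Any route passes through (1,4) somewhere between (3,2) and (1,3). Summing Chebyshev distances along the two legs ((3,2) → (1,4) → (1,3)) gives a lower bound of 2 + 1 = 3 moves.
A route of 3 moves achieves this: (3,2) → (2,3) → (1,4) → (1,3).
Since 3 matches the lower bound, it is optimal.

3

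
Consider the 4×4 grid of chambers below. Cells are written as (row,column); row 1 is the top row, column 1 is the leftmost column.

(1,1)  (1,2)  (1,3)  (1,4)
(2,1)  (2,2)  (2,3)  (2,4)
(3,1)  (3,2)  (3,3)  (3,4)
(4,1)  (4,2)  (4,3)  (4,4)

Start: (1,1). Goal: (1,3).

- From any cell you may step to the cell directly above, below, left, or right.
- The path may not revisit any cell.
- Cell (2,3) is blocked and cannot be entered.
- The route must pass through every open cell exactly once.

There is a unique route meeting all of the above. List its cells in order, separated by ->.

(1,1) -> (1,2) -> (2,2) -> (2,1) -> (3,1) -> (4,1) -> (4,2) -> (3,2) -> (3,3) -> (4,3) -> (4,4) -> (3,4) -> (2,4) -> (1,4) -> (1,3)

Need to visit all 15 open cells exactly once, starting at (1,1) and ending at (1,3).
Cell (4,1) has only two open neighbours ((3,1) and (4,2)), so the path must pass straight through it: one of those is the cell it's entered from and the other is where it exits.
Route from (1,1): right 1 to (1,2), down 1 to (2,2), left 1 to (2,1), down 2 to (4,1), right 1 to (4,2), up 1 to (3,2), right 1 to (3,3), down 1 to (4,3), right 1 to (4,4), up 3 to (1,4), left 1 to (1,3) — 14 moves in all.
Check: all 15 open cells covered.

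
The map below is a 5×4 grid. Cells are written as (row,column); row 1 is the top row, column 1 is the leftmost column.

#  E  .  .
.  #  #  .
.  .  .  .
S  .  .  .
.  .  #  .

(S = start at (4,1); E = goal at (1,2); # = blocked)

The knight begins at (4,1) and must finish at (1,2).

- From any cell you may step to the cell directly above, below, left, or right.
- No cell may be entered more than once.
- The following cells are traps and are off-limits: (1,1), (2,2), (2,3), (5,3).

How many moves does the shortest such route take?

8

The Manhattan distance from (4,1) to (1,2) is |4−1| + |1−2| = 4, so at least 4 moves are needed.
That bound ignores the blocked cells. Measuring each leg by the fewest moves that actually steer around them ((4,1)→(1,2): 8) raises the lower bound to 8.
A route of 8 moves exists: (4,1) → (3,1) → (3,2) → (3,3) → (3,4) → (2,4) → (1,4) → (1,3) → (1,2).
Since 8 matches that lower bound, it is optimal.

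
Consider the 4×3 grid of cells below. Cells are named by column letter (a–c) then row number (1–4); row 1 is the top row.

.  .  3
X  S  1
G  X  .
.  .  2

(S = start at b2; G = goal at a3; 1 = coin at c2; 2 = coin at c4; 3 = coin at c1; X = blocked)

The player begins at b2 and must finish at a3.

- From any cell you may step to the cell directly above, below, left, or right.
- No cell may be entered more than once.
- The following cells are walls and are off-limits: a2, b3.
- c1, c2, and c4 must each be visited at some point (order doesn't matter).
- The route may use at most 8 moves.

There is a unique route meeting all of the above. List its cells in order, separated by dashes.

Any route must reach c1, c2, and c4 and still end at a3 within 8 moves, so the order of the required stops is forced.
Route from b2: up to b1, right to c1, 3× down (reaching c4), 2× left (reaching a4), up to a3 — 8 moves in all.
Check: all required cells visited; 8 ≤ 8 moves.

b2 - b1 - c1 - c2 - c3 - c4 - b4 - a4 - a3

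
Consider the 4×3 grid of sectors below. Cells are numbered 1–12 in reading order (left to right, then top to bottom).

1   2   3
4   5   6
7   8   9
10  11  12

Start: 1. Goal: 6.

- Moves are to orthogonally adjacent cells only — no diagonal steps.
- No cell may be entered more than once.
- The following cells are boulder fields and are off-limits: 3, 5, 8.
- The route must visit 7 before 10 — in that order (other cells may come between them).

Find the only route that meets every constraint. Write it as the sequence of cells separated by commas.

The waypoints must appear in the order 7, 10, with no cell reused.
Route from 1: 3× down (reaching 10), 2× right (reaching 12), 2× up (reaching 6) — 7 moves in all.
Check: order respected (7 at step 2, 10 at step 3).

1, 4, 7, 10, 11, 12, 9, 6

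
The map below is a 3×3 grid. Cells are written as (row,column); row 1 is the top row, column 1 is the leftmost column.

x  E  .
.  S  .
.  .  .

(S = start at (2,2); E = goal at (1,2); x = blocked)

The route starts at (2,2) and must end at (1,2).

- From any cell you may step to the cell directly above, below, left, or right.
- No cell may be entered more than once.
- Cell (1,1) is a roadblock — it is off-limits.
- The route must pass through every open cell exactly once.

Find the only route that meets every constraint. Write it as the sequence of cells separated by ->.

(2,2) -> (2,1) -> (3,1) -> (3,2) -> (3,3) -> (2,3) -> (1,3) -> (1,2)

Need to visit all 8 open cells exactly once, starting at (2,2) and ending at (1,2).
Route from (2,2): left to (2,1), down to (3,1), 2× right (reaching (3,3)), 2× up (reaching (1,3)), left to (1,2) — 7 moves in all.
Check: all 8 open cells covered.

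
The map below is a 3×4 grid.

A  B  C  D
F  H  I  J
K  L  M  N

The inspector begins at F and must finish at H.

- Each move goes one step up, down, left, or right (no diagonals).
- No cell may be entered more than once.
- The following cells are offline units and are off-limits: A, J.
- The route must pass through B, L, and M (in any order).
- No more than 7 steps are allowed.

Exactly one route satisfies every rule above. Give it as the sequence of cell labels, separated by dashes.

The 7-move cap with required stops at B, L, M leaves no slack for detours.
Route from F: down to K, 2× right (reaching M), 2× up (reaching C), left to B, down to H — 7 moves in all.
Check: all required cells visited; 7 ≤ 7 moves.

F - K - L - M - I - C - B - H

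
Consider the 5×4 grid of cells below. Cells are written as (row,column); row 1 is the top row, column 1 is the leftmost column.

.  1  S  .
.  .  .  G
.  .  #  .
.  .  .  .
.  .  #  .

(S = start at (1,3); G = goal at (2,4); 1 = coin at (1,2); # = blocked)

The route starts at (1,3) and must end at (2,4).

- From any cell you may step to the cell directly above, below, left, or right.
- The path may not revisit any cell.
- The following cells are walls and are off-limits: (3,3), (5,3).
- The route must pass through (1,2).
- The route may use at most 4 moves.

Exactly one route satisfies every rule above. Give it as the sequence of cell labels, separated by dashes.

The 4-move cap with required stops at (1,2) leaves no slack for detours.
Route from (1,3): left to (1,2), down to (2,2), 2× right (reaching (2,4)) — 4 moves in all.
Check: all required cells visited; 4 ≤ 4 moves.

(1,3) - (1,2) - (2,2) - (2,3) - (2,4)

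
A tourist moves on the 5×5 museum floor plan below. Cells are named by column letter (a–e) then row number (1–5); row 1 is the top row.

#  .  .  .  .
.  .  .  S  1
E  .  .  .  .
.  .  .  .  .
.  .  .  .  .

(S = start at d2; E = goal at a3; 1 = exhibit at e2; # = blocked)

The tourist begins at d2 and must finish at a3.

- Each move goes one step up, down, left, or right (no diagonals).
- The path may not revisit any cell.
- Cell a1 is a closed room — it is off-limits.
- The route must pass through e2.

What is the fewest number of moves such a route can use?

Any route passes through e2 somewhere between d2 and a3. Summing Manhattan distances along the two legs (d2 → e2 → a3) gives a lower bound of 1 + 5 = 6 moves.
A route of 6 moves achieves this: d2 → e2 → e3 → d3 → c3 → b3 → a3.
Since 6 matches the lower bound, it is optimal.

6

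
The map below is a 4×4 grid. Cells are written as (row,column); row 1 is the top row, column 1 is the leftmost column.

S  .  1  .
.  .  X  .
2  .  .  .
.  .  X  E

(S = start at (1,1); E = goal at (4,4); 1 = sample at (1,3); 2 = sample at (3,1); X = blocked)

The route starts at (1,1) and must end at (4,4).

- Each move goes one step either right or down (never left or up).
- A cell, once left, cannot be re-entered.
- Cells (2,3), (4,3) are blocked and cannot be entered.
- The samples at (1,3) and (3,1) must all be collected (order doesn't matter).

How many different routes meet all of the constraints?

A right/down-only route from (1,1) to (4,4) makes exactly 3 down-moves and 3 right-moves in some order.
With no other constraints that would be C(6,3) = 20 routes.
(3,1) is below but to the left of (1,3): going (1,3) → (3,1) would need a leftward move and (3,1) → (1,3) an upward move, so no right/down-only route can visit both required cells.
No route satisfies every constraint, so the count is 0.

0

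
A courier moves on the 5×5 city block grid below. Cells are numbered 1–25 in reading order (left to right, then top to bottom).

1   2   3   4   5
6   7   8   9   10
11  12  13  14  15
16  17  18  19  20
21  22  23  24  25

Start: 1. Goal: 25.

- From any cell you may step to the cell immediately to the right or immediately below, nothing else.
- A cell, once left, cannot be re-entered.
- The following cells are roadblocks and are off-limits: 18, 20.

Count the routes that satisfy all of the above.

15

A right/down-only route from 1 to 25 makes exactly 4 down-moves and 4 right-moves in some order.
With no other constraints that would be C(8,4) = 70 routes.
Subtract routes through each blocked cell (inclusion–exclusion for overlaps): − through 18: 30 − through 20: 35 + through 18&20: 10 → 15.
That gives 15 routes.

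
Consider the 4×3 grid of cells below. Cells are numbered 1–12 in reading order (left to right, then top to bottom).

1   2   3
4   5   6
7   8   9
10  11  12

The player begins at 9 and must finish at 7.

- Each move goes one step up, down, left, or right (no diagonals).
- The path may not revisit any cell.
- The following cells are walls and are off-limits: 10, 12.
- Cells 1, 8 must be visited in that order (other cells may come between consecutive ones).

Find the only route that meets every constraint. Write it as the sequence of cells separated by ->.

The waypoints must appear in the order 1, 8, with no cell reused.
Route from 9: up 2 to 3, left 2 to 1, down 1 to 4, right 1 to 5, down 1 to 8, left 1 to 7 — 8 moves in all.
Check: order respected (1 at step 4, 8 at step 7).

9 -> 6 -> 3 -> 2 -> 1 -> 4 -> 5 -> 8 -> 7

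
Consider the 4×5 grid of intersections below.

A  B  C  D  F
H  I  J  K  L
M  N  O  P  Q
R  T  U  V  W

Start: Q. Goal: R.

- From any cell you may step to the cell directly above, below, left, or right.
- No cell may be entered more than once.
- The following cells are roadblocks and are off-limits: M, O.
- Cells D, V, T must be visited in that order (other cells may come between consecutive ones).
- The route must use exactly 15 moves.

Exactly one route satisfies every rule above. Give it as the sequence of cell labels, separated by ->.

Q -> L -> F -> D -> C -> B -> A -> H -> I -> J -> K -> P -> V -> U -> T -> R

The waypoints must appear in the order D, V, T, with no cell reused.
Route from Q: 2× up (reaching F), 4× left (reaching A), down to H, 3× right (reaching K), 2× down (reaching V), 3× left (reaching R) — 15 moves in all.
Check: order respected (D at step 3, V at step 12, T at step 14); 15 moves as required.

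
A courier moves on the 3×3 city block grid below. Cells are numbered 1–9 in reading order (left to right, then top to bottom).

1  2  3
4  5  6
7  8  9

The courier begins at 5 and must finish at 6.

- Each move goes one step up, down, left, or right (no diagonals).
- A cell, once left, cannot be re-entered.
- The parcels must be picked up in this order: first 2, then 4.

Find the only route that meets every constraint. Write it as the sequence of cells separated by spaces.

The waypoints must appear in the order 2, 4, with no cell reused.
Route from 5: up to 2, left to 1, 2× down (reaching 7), 2× right (reaching 9), up to 6 — 7 moves in all.
Check: order respected (2 at step 1, 4 at step 3).

5 2 1 4 7 8 9 6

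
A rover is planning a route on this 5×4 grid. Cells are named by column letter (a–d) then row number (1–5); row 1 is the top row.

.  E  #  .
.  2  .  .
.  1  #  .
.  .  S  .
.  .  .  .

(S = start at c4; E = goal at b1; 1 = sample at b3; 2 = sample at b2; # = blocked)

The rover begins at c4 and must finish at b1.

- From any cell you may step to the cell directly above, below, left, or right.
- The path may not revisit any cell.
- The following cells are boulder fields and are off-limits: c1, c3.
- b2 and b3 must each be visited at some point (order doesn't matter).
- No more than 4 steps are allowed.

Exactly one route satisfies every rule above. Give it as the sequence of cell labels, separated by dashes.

The budget equals the shortest possible length, so every move has to be on a shortest route through the required cells.
Route from c4: left 1 to b4, up 3 to b1 — 4 moves in all.
Check: all required cells visited; 4 ≤ 4 moves.

c4 - b4 - b3 - b2 - b1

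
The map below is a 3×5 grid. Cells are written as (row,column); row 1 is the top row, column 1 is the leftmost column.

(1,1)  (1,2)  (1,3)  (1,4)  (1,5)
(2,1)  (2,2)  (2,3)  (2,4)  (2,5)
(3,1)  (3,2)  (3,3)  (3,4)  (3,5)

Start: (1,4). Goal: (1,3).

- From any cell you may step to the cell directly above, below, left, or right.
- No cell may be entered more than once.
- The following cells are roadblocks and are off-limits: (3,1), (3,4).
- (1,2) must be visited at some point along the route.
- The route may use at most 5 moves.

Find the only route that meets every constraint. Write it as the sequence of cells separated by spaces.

The budget equals the shortest possible length, so every move has to be on a shortest route through the required cells.
Route from (1,4): down 1 to (2,4), left 2 to (2,2), up 1 to (1,2), right 1 to (1,3) — 5 moves in all.
Check: all required cells visited; 5 ≤ 5 moves.

(1,4) (2,4) (2,3) (2,2) (1,2) (1,3)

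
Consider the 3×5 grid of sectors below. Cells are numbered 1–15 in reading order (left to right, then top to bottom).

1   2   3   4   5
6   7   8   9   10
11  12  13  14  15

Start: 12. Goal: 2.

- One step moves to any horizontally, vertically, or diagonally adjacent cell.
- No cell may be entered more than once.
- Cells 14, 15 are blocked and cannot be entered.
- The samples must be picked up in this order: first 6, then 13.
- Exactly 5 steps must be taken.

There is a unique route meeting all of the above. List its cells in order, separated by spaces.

The waypoints must appear in the order 6, 13, with no cell reused.
Route from 12: up-left 1 to 6, right 1 to 7, down-right 1 to 13, up 1 to 8, up-left 1 to 2 — 5 moves in all.
Check: order respected (6 at step 1, 13 at step 3); 5 moves as required.

12 6 7 13 8 2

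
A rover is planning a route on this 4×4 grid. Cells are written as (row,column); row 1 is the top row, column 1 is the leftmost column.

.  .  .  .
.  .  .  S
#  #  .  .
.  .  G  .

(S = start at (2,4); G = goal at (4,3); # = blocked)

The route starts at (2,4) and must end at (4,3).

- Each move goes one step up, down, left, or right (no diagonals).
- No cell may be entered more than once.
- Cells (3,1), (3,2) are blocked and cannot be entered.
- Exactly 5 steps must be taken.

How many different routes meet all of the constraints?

Need simple routes of exactly 5 moves from (2,4) to (4,3) (Manhattan distance 3, so 1 moves are spent on a detour and 1 undoing it).
Enumerating: (2,4) (1,4) (1,3) (2,3) (3,3) (4,3) | (2,4) (2,3) (3,3) (3,4) (4,4) (4,3).
That gives 2 routes.

2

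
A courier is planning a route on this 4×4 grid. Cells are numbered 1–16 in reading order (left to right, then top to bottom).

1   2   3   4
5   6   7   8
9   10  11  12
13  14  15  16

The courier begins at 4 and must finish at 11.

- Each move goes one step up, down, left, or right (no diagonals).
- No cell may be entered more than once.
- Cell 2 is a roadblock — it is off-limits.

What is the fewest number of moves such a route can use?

The Manhattan distance from 4 to 11 is |1−3| + |4−3| = 3, so at least 3 moves are needed.
A route of 3 moves achieves this: 4 → 8 → 12 → 11.
Since 3 matches the lower bound, it is optimal.

3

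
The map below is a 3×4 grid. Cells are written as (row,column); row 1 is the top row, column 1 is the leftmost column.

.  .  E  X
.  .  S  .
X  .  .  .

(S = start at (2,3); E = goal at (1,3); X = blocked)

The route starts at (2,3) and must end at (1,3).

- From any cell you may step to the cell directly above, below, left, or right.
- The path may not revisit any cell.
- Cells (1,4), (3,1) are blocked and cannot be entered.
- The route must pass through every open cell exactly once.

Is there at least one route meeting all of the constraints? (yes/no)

yes

One route that works: (2,3) → (2,4) → (3,4) → (3,3) → (3,2) → (2,2) → (2,1) → (1,1) → (1,2) → (1,3).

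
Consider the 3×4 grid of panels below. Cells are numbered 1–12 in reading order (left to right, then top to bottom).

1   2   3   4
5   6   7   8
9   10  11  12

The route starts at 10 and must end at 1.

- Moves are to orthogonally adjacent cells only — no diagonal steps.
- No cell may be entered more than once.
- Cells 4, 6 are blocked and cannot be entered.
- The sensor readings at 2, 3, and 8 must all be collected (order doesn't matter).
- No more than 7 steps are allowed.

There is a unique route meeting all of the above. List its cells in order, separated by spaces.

The 7-move cap with required stops at 2, 3, 8 leaves no slack for detours.
Route from 10: right 2 to 12, up 1 to 8, left 1 to 7, up 1 to 3, left 2 to 1 — 7 moves in all.
Check: all required cells visited; 7 ≤ 7 moves.

10 11 12 8 7 3 2 1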